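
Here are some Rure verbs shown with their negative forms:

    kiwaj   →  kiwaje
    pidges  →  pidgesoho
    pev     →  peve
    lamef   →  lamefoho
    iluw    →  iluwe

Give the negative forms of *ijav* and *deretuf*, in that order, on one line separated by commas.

ijave, deretufoho

The suffix is conditioned by the final consonant: -oho when the stem ends in a voiceless consonant (*pidges*, *lamef*); -e when the stem ends in a voiced consonant (*kiwaj*, *pev*, *iluw*).
*ijav* — final consonant /v/ (voiced) → -e → *ijave*.
Since the final consonant of *deretuf* is /f/ (voiceless), it takes -oho, giving *deretufoho*.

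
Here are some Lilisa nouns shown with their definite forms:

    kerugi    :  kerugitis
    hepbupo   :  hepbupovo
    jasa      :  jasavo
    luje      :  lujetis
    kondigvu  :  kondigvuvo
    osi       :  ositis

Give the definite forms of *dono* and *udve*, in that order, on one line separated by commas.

donovo, udvetis

Looking at the last vowel of each stem: -tis when the last vowel of the stem is a front vowel (*kerugi*, *luje*, *osi*); -vo when the last vowel of the stem is a back vowel (*hepbupo*, *jasa*, *kondigvu*).
The last vowel of *dono* is /o/, which is a back vowel, so the suffix is -vo, giving *donovo*.
*udve* — last vowel /e/ (a front vowel) → -tis → *udvetis*.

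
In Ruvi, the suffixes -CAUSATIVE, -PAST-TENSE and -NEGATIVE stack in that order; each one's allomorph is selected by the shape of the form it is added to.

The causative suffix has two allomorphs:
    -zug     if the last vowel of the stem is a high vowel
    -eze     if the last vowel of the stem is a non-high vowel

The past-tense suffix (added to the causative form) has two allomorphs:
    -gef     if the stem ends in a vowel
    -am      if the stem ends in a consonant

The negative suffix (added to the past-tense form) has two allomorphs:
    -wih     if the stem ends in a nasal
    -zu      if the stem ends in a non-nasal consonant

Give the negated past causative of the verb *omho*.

omhoezegefzu

Since the last vowel of *omho* is /o/ (a non-high vowel), it takes -eze, giving *omhoeze*.
The causative form *omhoeze* — final sound /e/ (a vowel) → -gef → *omhoezegef*.
Since the final consonant of the past-tense form *omhoezegef* is /f/ (non-nasal), it takes -zu, giving *omhoezegefzu*.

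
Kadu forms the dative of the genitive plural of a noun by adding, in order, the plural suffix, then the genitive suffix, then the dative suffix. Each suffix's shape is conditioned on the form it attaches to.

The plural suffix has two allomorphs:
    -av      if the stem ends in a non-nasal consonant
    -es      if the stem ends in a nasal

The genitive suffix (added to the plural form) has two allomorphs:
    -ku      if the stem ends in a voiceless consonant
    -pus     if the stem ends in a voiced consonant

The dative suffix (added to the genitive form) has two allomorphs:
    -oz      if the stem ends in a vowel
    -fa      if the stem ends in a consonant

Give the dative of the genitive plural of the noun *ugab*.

ugabavpusfa

*ugab*: final consonant = /b/, non-nasal → -av → *ugabav*.
The final consonant of the plural form *ugabav* is /v/, which is voiced, so the genitive suffix is -pus, giving *ugabavpus*.
The genitive form *ugabavpus*: final sound = /s/, a consonant → -fa → *ugabavpusfa*.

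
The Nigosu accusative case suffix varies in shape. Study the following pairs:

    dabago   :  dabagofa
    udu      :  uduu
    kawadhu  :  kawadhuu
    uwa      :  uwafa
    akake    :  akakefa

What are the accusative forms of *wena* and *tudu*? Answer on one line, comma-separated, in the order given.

wenafa, tuduu

The pattern is height harmony: -u when the last vowel of the stem is a high vowel (*udu*, *kawadhu*); -fa when the last vowel of the stem is a non-high vowel (*dabago*, *uwa*, *akake*).
*wena* — last vowel /a/ (a non-high vowel) → -fa → *wenafa*.
The last vowel of *tudu* is /u/, which is a high vowel, so the suffix is -u, giving *tuduu*.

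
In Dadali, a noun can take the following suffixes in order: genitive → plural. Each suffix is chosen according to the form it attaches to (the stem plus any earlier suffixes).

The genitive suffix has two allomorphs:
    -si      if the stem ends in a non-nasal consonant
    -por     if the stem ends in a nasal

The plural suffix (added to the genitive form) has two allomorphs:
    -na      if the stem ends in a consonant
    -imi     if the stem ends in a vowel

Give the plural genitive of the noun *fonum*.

*fonum*: final consonant = /m/, a nasal → -por → *fonumpor*.
The final sound of the genitive form *fonumpor* is /r/, which is a consonant, so the plural suffix is -na, giving *fonumporna*.

fonumporna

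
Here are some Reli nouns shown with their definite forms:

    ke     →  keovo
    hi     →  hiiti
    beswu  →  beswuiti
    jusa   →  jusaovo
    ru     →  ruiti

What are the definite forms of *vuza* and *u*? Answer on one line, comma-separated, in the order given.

vuzaovo, uiti

The suffix is conditioned by the last vowel: -iti when the last vowel of the stem is a high vowel (*hi*, *beswu*, *ru*); -ovo when the last vowel of the stem is a non-high vowel (*ke*, *jusa*).
Since the last vowel of *vuza* is /a/ (a non-high vowel), it takes -ovo, giving *vuzaovo*.
*u* — last vowel /u/ (a high vowel) → -iti → *uiti*.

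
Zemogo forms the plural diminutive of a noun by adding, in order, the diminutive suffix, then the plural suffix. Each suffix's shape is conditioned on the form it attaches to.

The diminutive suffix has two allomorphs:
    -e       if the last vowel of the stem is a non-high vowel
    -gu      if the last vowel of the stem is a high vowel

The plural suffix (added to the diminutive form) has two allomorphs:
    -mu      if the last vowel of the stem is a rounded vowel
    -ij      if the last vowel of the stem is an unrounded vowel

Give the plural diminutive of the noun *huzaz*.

huzazeij

*huzaz* — last vowel /a/ (a non-high vowel) → -e → *huzaze*.
The diminutive form *huzaze*: last vowel = /e/, an unrounded vowel → -ij → *huzazeij*.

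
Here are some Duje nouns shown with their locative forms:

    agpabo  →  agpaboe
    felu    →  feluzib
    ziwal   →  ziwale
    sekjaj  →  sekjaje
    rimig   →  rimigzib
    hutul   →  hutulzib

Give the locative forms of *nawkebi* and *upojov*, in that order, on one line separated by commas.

nawkebizib, upojove

The suffix is conditioned by the last vowel: -zib when the last vowel of the stem is a high vowel (*felu*, *rimig*, *hutul*); -e when the last vowel of the stem is a non-high vowel (*agpabo*, *ziwal*, *sekjaj*).
*nawkebi* — last vowel /i/ (a high vowel) → -zib → *nawkebizib*.
Since the last vowel of *upojov* is /o/ (a non-high vowel), it takes -e, giving *upojove*.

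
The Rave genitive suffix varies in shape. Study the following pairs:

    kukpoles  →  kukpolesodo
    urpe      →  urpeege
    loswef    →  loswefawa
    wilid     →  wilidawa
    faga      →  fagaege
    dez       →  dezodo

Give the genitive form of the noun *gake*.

gakeege

Looking at the final sound of each stem: -odo when the stem ends in a sibilant (*kukpoles*, *dez*); -awa when the stem ends in a non-sibilant consonant (*loswef*, *wilid*); -ege when the stem ends in a vowel (*urpe*, *faga*).
The final sound of *gake* is /e/, which is a vowel, so the suffix is -ege, giving *gakeege*.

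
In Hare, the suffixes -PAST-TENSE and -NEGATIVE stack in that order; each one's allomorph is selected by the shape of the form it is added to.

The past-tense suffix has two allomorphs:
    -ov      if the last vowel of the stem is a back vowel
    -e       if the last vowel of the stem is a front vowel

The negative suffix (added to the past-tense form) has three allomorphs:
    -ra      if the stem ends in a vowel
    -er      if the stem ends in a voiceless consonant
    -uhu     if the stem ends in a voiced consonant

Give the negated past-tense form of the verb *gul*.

gulovuhu

Since the last vowel of *gul* is /u/ (a back vowel), it takes -ov, giving *gulov*.
The past-tense form *gulov* — final sound /v/ (a voiced consonant) → -uhu → *gulovuhu*.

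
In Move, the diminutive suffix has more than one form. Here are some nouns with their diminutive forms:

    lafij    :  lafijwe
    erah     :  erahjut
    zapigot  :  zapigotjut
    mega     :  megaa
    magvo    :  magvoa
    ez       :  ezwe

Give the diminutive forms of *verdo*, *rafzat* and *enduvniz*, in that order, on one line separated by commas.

The pattern is voicing of the final sound: -jut when the stem ends in a voiceless consonant (*erah*, *zapigot*); -we when the stem ends in a voiced consonant (*lafij*, *ez*); -a when the stem ends in a vowel (*mega*, *magvo*).
Since the final sound of *verdo* is /o/ (a vowel), it takes -a, giving *verdoa*.
*rafzat*: final sound = /t/, a voiceless consonant → -jut → *rafzatjut*.
Since the final sound of *enduvniz* is /z/ (a voiced consonant), it takes -we, giving *enduvnizwe*.

verdoa, rafzatjut, enduvnizwe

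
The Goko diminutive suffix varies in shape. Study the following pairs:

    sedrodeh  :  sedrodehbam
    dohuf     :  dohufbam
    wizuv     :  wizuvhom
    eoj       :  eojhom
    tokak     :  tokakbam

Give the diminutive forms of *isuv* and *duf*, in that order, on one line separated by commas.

isuvhom, dufbam

Looking at the final consonant of each stem: -bam when the stem ends in a voiceless consonant (*sedrodeh*, *dohuf*, *tokak*); -hom when the stem ends in a voiced consonant (*wizuv*, *eoj*).
The final consonant of *isuv* is /v/, which is voiced, so the suffix is -hom, giving *isuvhom*.
Since the final consonant of *duf* is /f/ (voiceless), it takes -bam, giving *dufbam*.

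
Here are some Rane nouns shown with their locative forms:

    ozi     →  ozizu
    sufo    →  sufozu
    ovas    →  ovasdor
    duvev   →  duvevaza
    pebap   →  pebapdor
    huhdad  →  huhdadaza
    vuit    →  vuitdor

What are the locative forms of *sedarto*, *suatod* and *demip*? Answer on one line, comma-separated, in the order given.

The suffix is conditioned by the final sound: -dor when the stem ends in a voiceless consonant (*ovas*, *pebap*, *vuit*); -aza when the stem ends in a voiced consonant (*duvev*, *huhdad*); -zu when the stem ends in a vowel (*ozi*, *sufo*).
The final sound of *sedarto* is /o/, which is a vowel, so the suffix is -zu, giving *sedartozu*.
Since the final sound of *suatod* is /d/ (a voiced consonant), it takes -aza, giving *suatodaza*.
Since the final sound of *demip* is /p/ (a voiceless consonant), it takes -dor, giving *demipdor*.

sedartozu, suatodaza, demipdor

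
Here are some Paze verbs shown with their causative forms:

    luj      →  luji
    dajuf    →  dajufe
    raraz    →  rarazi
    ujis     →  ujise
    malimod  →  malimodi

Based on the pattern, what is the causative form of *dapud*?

dapudi

Looking at the final consonant of each stem: -e when the stem ends in a voiceless consonant (*dajuf*, *ujis*); -i when the stem ends in a voiced consonant (*luj*, *raraz*, *malimod*).
*dapud* — final consonant /d/ (voiced) → -i → *dapudi*.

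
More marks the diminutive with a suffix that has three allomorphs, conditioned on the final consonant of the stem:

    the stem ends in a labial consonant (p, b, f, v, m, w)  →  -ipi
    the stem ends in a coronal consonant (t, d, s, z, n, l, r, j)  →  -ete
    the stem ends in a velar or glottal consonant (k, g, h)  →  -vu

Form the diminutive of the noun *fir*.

firete

*fir*: final consonant = /r/, coronal → -ete → *firete*.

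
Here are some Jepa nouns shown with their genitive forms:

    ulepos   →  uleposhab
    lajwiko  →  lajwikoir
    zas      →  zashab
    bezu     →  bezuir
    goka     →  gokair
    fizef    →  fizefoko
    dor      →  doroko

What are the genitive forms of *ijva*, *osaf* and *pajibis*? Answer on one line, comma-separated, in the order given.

The pattern is sibilance of the final sound: -hab when the stem ends in a sibilant (*ulepos*, *zas*); -oko when the stem ends in a non-sibilant consonant (*fizef*, *dor*); -ir when the stem ends in a vowel (*lajwiko*, *bezu*, *goka*).
The final sound of *ijva* is /a/, which is a vowel, so the suffix is -ir, giving *ijvair*.
The final sound of *osaf* is /f/, which is a non-sibilant consonant, so the suffix is -oko, giving *osafoko*.
The final sound of *pajibis* is /s/, which is a sibilant, so the suffix is -hab, giving *pajibishab*.

ijvair, osafoko, pajibishab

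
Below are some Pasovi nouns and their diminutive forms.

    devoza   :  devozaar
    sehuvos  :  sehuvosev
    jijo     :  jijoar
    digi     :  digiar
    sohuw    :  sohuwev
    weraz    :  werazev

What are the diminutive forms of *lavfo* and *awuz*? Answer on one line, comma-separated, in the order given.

lavfoar, awuzev

The alternation tracks the final sound of the stem — -ev when the stem ends in a consonant (*sehuvos*, *sohuw*, *weraz*); -ar when the stem ends in a vowel (*devoza*, *jijo*, *digi*).
Since the final sound of *lavfo* is /o/ (a vowel), it takes -ar, giving *lavfoar*.
*awuz*: final sound = /z/, a consonant → -ev → *awuzev*.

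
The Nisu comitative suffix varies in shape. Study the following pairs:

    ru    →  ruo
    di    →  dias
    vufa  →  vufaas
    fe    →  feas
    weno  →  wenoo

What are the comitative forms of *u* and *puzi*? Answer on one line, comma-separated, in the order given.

uo, puzias

The alternation tracks the last vowel of the stem — -o when the last vowel of the stem is a rounded vowel (*ru*, *weno*); -as when the last vowel of the stem is an unrounded vowel (*di*, *vufa*, *fe*).
Since the last vowel of *u* is /u/ (a rounded vowel), it takes -o, giving *uo*.
The last vowel of *puzi* is /i/, which is an unrounded vowel, so the suffix is -as, giving *puzias*.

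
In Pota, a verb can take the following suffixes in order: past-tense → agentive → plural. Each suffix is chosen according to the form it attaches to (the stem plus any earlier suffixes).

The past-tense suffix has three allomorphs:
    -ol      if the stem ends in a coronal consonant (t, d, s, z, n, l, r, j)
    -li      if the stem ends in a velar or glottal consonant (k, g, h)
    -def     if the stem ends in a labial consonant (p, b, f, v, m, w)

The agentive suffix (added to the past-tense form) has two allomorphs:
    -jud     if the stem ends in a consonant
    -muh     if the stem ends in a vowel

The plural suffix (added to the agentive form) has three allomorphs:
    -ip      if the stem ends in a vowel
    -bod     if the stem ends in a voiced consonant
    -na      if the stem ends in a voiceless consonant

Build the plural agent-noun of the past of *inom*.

The final consonant of *inom* is /m/, which is labial, so the past-tense suffix is -def, giving *inomdef*.
Since the final sound of the past-tense form *inomdef* is /f/ (a consonant), it takes -jud, giving *inomdefjud*.
Since the final sound of the agentive form *inomdefjud* is /d/ (a voiced consonant), it takes -bod, giving *inomdefjudbod*.

inomdefjudbod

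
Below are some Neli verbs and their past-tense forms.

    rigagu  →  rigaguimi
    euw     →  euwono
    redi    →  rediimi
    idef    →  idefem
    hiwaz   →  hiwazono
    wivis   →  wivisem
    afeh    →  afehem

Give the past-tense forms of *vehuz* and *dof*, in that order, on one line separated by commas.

The suffix is conditioned by the final sound: -em when the stem ends in a voiceless consonant (*idef*, *wivis*, *afeh*); -ono when the stem ends in a voiced consonant (*euw*, *hiwaz*); -imi when the stem ends in a vowel (*rigagu*, *redi*).
The final sound of *vehuz* is /z/, which is a voiced consonant, so the suffix is -ono, giving *vehuzono*.
*dof*: final sound = /f/, a voiceless consonant → -em → *dofem*.

vehuzono, dofem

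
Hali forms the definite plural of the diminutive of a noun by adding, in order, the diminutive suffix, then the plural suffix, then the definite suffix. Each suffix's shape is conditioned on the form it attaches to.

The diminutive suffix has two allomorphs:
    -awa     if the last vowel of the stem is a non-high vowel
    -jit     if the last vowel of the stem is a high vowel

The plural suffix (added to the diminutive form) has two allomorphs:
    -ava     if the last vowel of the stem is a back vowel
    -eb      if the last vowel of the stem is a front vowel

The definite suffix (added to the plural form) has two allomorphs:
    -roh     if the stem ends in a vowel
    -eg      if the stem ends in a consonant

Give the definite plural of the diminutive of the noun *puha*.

*puha*: last vowel = /a/, a non-high vowel → -awa → *puhaawa*.
The diminutive form *puhaawa* — last vowel /a/ (a back vowel) → -ava → *puhaawaava*.
Since the final sound of the plural form *puhaawaava* is /a/ (a vowel), it takes -roh, giving *puhaawaavaroh*.

puhaawaavaroh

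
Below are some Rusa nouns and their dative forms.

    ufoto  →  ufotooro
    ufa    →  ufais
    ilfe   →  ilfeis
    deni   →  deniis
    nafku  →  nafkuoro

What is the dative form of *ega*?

egais

The suffix is conditioned by the last vowel: -oro when the last vowel of the stem is a rounded vowel (*ufoto*, *nafku*); -is when the last vowel of the stem is an unrounded vowel (*ufa*, *ilfe*, *deni*).
Since the last vowel of *ega* is /a/ (an unrounded vowel), it takes -is, giving *egais*.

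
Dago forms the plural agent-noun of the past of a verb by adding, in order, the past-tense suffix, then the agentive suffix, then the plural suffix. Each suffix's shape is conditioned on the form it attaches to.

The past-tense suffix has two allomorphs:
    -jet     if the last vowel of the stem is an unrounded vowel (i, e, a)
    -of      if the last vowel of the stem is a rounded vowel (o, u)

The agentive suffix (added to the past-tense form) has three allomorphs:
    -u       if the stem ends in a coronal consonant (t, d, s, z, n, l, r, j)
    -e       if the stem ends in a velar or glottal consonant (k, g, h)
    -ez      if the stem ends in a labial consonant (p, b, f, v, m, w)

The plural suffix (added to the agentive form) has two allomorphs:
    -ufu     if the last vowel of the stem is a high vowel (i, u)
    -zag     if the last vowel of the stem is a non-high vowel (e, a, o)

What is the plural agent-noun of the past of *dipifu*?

The last vowel of *dipifu* is /u/, which is a rounded vowel, so the past-tense suffix is -of, giving *dipifuof*.
The final consonant of the past-tense form *dipifuof* is /f/, which is labial, so the agentive suffix is -ez, giving *dipifuofez*.
The agentive form *dipifuofez*: last vowel = /e/, a non-high vowel → -zag → *dipifuofezzag*.

dipifuofezzag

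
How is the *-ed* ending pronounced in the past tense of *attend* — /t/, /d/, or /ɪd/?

The stem *attend* ends in /t/ or /d/.
The -ed suffix is realized as /ɪd/ after /t, d/; as /t/ after other voiceless consonants; and as /d/ after other voiced sounds.
So -ed on *attend* is pronounced /ɪd/.

/ɪd/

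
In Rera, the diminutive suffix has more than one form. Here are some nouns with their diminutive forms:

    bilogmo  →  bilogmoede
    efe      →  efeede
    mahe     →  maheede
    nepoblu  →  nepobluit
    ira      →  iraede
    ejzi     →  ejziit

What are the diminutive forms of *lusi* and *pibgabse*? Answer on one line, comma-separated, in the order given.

The alternation tracks the last vowel of the stem — -it when the last vowel of the stem is a high vowel (*nepoblu*, *ejzi*); -ede when the last vowel of the stem is a non-high vowel (*bilogmo*, *efe*, *mahe*, *ira*).
The last vowel of *lusi* is /i/, which is a high vowel, so the suffix is -it, giving *lusiit*.
The last vowel of *pibgabse* is /e/, which is a non-high vowel, so the suffix is -ede, giving *pibgabseede*.

lusiit, pibgabseede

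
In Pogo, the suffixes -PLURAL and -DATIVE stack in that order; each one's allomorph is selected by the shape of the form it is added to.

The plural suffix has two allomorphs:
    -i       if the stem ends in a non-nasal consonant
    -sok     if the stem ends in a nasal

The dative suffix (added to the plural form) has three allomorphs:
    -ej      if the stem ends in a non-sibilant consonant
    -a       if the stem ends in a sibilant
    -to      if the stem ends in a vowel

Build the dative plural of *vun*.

Since the final consonant of *vun* is /n/ (a nasal), it takes -sok, giving *vunsok*.
Since the final sound of the plural form *vunsok* is /k/ (a non-sibilant consonant), it takes -ej, giving *vunsokej*.

vunsokej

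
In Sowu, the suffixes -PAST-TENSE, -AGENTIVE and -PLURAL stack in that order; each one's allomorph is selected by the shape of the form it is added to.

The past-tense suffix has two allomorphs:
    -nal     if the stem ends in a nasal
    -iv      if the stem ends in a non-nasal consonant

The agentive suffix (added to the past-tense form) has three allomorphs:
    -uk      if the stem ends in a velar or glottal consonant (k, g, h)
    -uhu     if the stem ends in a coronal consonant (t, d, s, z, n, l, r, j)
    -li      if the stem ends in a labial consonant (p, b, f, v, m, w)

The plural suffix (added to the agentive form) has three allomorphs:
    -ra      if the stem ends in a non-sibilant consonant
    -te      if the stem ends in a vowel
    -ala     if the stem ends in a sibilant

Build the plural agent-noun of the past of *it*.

*it* — final consonant /t/ (non-nasal) → -iv → *itiv*.
The final consonant of the past-tense form *itiv* is /v/, which is labial, so the agentive suffix is -li, giving *itivli*.
Since the final sound of the agentive form *itivli* is /i/ (a vowel), it takes -te, giving *itivlite*.

itivlite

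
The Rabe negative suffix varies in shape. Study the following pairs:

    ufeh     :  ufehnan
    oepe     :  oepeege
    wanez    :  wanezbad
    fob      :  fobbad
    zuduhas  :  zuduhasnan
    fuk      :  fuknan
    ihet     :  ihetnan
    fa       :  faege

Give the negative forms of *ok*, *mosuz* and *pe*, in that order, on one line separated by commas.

oknan, mosuzbad, peege

The suffix is conditioned by the final sound: -nan when the stem ends in a voiceless consonant (*ufeh*, *zuduhas*, *fuk*, *ihet*); -bad when the stem ends in a voiced consonant (*wanez*, *fob*); -ege when the stem ends in a vowel (*oepe*, *fa*).
*ok*: final sound = /k/, a voiceless consonant → -nan → *oknan*.
The final sound of *mosuz* is /z/, which is a voiced consonant, so the suffix is -bad, giving *mosuzbad*.
*pe*: final sound = /e/, a vowel → -ege → *peege*.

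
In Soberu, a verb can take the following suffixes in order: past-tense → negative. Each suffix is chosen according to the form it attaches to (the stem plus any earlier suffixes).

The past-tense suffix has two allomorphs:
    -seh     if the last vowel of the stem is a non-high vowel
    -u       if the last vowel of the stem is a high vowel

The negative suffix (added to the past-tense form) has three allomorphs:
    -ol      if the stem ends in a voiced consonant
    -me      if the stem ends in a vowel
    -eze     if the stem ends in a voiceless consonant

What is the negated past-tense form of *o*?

oseheze

The last vowel of *o* is /o/, which is a non-high vowel, so the past-tense suffix is -seh, giving *oseh*.
Since the final sound of the past-tense form *oseh* is /h/ (a voiceless consonant), it takes -eze, giving *oseheze*.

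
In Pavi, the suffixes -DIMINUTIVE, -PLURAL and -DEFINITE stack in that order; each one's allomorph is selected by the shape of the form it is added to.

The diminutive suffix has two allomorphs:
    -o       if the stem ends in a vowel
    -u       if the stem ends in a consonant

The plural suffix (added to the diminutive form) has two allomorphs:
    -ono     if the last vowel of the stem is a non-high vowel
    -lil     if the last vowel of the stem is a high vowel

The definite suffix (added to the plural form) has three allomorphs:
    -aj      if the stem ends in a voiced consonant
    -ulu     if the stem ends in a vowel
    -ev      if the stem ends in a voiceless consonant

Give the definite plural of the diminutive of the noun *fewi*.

fewioonoulu

Since the final sound of *fewi* is /i/ (a vowel), it takes -o, giving *fewio*.
The last vowel of the diminutive form *fewio* is /o/, which is a non-high vowel, so the plural suffix is -ono, giving *fewioono*.
The plural form *fewioono*: final sound = /o/, a vowel → -ulu → *fewioonoulu*.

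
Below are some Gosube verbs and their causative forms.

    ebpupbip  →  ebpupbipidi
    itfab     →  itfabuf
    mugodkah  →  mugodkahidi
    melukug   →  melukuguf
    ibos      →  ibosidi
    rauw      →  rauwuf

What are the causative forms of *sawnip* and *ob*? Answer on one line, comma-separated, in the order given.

sawnipidi, obuf

Looking at the final consonant of each stem: -idi when the stem ends in a voiceless consonant (*ebpupbip*, *mugodkah*, *ibos*); -uf when the stem ends in a voiced consonant (*itfab*, *melukug*, *rauw*).
*sawnip* — final consonant /p/ (voiceless) → -idi → *sawnipidi*.
Since the final consonant of *ob* is /b/ (voiced), it takes -uf, giving *obuf*.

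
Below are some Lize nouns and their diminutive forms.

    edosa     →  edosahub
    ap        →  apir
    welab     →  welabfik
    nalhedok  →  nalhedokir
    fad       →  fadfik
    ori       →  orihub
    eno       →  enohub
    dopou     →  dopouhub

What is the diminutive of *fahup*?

fahupir

The suffix is conditioned by the final sound: -ir when the stem ends in a voiceless consonant (*ap*, *nalhedok*); -fik when the stem ends in a voiced consonant (*welab*, *fad*); -hub when the stem ends in a vowel (*edosa*, *ori*, *eno*, *dopou*).
Since the final sound of *fahup* is /p/ (a voiceless consonant), it takes -ir, giving *fahupir*.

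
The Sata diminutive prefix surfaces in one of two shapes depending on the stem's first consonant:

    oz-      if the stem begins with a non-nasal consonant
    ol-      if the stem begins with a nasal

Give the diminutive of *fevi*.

Since the first consonant of *fevi* is /f/ (non-nasal), it takes oz-, giving *ozfevi*.

ozfevi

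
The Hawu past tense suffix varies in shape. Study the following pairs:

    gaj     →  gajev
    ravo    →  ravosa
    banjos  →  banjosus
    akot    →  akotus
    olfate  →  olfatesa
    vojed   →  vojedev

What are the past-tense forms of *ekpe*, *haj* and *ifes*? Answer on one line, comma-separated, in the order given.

ekpesa, hajev, ifesus

The pattern is voicing of the final sound: -us when the stem ends in a voiceless consonant (*banjos*, *akot*); -ev when the stem ends in a voiced consonant (*gaj*, *vojed*); -sa when the stem ends in a vowel (*ravo*, *olfate*).
*ekpe*: final sound = /e/, a vowel → -sa → *ekpesa*.
*haj* — final sound /j/ (a voiced consonant) → -ev → *hajev*.
*ifes*: final sound = /s/, a voiceless consonant → -us → *ifesus*.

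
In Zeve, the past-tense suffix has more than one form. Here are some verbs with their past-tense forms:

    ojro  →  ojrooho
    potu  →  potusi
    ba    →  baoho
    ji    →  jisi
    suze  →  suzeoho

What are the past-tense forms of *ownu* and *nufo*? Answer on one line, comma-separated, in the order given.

The alternation tracks the last vowel of the stem — -si when the last vowel of the stem is a high vowel (*potu*, *ji*); -oho when the last vowel of the stem is a non-high vowel (*ojro*, *ba*, *suze*).
*ownu*: last vowel = /u/, a high vowel → -si → *ownusi*.
Since the last vowel of *nufo* is /o/ (a non-high vowel), it takes -oho, giving *nufooho*.

ownusi, nufooho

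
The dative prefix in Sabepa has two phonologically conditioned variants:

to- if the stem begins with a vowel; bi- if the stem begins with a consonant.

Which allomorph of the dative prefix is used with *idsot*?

to-

The first sound of *idsot* is /i/, which is a vowel, so the prefix is to-.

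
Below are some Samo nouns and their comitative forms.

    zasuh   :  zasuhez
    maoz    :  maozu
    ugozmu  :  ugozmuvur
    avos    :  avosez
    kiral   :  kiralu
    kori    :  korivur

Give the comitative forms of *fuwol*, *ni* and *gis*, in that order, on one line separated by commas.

fuwolu, nivur, gisez

Looking at the final sound of each stem: -ez when the stem ends in a voiceless consonant (*zasuh*, *avos*); -u when the stem ends in a voiced consonant (*maoz*, *kiral*); -vur when the stem ends in a vowel (*ugozmu*, *kori*).
Since the final sound of *fuwol* is /l/ (a voiced consonant), it takes -u, giving *fuwolu*.
*ni*: final sound = /i/, a vowel → -vur → *nivur*.
*gis* — final sound /s/ (a voiceless consonant) → -ez → *gisez*.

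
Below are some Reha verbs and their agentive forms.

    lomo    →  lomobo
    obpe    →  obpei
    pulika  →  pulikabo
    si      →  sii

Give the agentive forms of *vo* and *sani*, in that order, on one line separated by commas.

The suffix is conditioned by the last vowel: -i when the last vowel of the stem is a front vowel (*obpe*, *si*); -bo when the last vowel of the stem is a back vowel (*lomo*, *pulika*).
The last vowel of *vo* is /o/, which is a back vowel, so the suffix is -bo, giving *vobo*.
*sani*: last vowel = /i/, a front vowel → -i → *sanii*.

vobo, sanii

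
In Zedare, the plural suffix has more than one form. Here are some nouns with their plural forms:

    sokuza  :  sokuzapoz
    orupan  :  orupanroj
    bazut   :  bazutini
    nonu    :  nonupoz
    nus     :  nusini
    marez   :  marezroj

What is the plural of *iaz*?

The suffix is conditioned by the final sound: -ini when the stem ends in a voiceless consonant (*bazut*, *nus*); -roj when the stem ends in a voiced consonant (*orupan*, *marez*); -poz when the stem ends in a vowel (*sokuza*, *nonu*).
*iaz* — final sound /z/ (a voiced consonant) → -roj → *iazroj*.

iazroj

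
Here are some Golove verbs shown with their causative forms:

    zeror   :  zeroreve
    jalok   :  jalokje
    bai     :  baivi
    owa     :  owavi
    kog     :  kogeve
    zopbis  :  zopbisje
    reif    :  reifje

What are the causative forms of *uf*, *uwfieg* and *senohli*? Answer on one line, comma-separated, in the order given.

ufje, uwfiegeve, senohlivi

The suffix is conditioned by the final sound: -je when the stem ends in a voiceless consonant (*jalok*, *zopbis*, *reif*); -eve when the stem ends in a voiced consonant (*zeror*, *kog*); -vi when the stem ends in a vowel (*bai*, *owa*).
*uf* — final sound /f/ (a voiceless consonant) → -je → *ufje*.
The final sound of *uwfieg* is /g/, which is a voiced consonant, so the suffix is -eve, giving *uwfiegeve*.
The final sound of *senohli* is /i/, which is a vowel, so the suffix is -vi, giving *senohlivi*.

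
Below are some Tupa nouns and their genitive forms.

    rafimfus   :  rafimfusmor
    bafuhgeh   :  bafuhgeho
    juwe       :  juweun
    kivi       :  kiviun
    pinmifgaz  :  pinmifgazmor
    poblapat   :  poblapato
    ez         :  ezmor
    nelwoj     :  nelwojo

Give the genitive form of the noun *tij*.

tijo

The pattern is sibilance of the final sound: -mor when the stem ends in a sibilant (*rafimfus*, *pinmifgaz*, *ez*); -o when the stem ends in a non-sibilant consonant (*bafuhgeh*, *poblapat*, *nelwoj*); -un when the stem ends in a vowel (*juwe*, *kivi*).
*tij* — final sound /j/ (a non-sibilant consonant) → -o → *tijo*.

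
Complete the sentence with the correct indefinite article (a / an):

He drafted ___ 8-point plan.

The indefinite article is chosen by the initial *sound* of the following word, not its spelling.
The number *8* is spoken "eight", beginning with /eɪt/ — a vowel sound.
So the article is *an*: He drafted an 8-point plan.

an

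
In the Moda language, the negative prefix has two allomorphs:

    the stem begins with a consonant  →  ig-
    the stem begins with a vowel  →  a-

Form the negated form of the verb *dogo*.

Since the first sound of *dogo* is /d/ (a consonant), it takes ig-, giving *igdogo*.

igdogo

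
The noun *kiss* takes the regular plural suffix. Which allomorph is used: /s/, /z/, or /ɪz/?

The stem *kiss* ends in a sibilant (/s, z, ʃ, ʒ, tʃ, dʒ/).
The plural suffix surfaces as /ɪz/ after sibilants, /s/ after other voiceless consonants, and /z/ after other voiced sounds.
So the plural -s on *kiss* is pronounced /ɪz/.

/ɪz/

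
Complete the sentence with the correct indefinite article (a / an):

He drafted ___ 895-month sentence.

an

The indefinite article is chosen by the initial *sound* of the following word, not its spelling.
The number *895* is spoken "eight hundred …", beginning with /eɪt/ — a vowel sound.
So the article is *an*: He drafted an 895-month sentence.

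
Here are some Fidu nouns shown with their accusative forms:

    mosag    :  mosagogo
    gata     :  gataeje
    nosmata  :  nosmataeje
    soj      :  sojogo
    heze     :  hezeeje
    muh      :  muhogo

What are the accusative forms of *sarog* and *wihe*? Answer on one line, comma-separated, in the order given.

The pattern is consonant vs. vowel: -ogo when the stem ends in a consonant (*mosag*, *soj*, *muh*); -eje when the stem ends in a vowel (*gata*, *nosmata*, *heze*).
Since the final sound of *sarog* is /g/ (a consonant), it takes -ogo, giving *sarogogo*.
The final sound of *wihe* is /e/, which is a vowel, so the suffix is -eje, giving *wiheeje*.

sarogogo, wiheeje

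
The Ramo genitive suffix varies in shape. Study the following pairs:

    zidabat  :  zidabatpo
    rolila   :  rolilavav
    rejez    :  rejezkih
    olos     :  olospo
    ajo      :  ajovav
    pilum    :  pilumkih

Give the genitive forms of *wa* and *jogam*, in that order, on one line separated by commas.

The pattern is voicing of the final sound: -po when the stem ends in a voiceless consonant (*zidabat*, *olos*); -kih when the stem ends in a voiced consonant (*rejez*, *pilum*); -vav when the stem ends in a vowel (*rolila*, *ajo*).
*wa* — final sound /a/ (a vowel) → -vav → *wavav*.
*jogam* — final sound /m/ (a voiced consonant) → -kih → *jogamkih*.

wavav, jogamkih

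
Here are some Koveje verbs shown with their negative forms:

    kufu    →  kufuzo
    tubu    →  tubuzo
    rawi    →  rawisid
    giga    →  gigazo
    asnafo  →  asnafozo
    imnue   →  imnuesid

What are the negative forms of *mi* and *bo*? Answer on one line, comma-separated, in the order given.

The pattern is front/back vowel harmony: -sid when the last vowel of the stem is a front vowel (*rawi*, *imnue*); -zo when the last vowel of the stem is a back vowel (*kufu*, *tubu*, *giga*, *asnafo*).
*mi* — last vowel /i/ (a front vowel) → -sid → *misid*.
*bo* — last vowel /o/ (a back vowel) → -zo → *bozo*.

misid, bozo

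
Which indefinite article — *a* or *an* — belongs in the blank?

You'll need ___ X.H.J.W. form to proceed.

The indefinite article is chosen by the initial *sound* of the following word, not its spelling.
The initialism *X.H.J.W.* is read letter by letter; the first letter, X, is pronounced /ɛks/, which begins with a vowel sound.
So the article is *an*: You'll need an X.H.J.W. form to proceed.

an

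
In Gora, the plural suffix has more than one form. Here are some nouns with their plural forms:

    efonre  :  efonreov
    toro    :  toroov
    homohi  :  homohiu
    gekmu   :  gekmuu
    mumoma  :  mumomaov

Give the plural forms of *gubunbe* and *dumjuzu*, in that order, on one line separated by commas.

The alternation tracks the last vowel of the stem — -u when the last vowel of the stem is a high vowel (*homohi*, *gekmu*); -ov when the last vowel of the stem is a non-high vowel (*efonre*, *toro*, *mumoma*).
Since the last vowel of *gubunbe* is /e/ (a non-high vowel), it takes -ov, giving *gubunbeov*.
*dumjuzu* — last vowel /u/ (a high vowel) → -u → *dumjuzuu*.

gubunbeov, dumjuzuu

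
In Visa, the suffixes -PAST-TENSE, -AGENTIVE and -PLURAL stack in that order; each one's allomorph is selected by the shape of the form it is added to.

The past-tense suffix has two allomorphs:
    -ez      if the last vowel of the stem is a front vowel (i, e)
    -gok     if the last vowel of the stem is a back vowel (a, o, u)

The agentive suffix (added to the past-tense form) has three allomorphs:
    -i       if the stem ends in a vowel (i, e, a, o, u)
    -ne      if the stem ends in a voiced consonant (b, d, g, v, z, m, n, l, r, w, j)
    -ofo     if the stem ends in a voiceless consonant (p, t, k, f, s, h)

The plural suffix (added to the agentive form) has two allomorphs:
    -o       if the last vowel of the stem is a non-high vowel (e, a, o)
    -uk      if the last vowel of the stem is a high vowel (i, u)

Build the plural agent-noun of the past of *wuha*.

Since the last vowel of *wuha* is /a/ (a back vowel), it takes -gok, giving *wuhagok*.
The past-tense form *wuhagok*: final sound = /k/, a voiceless consonant → -ofo → *wuhagokofo*.
The last vowel of the agentive form *wuhagokofo* is /o/, which is a non-high vowel, so the plural suffix is -o, giving *wuhagokofoo*.

wuhagokofoo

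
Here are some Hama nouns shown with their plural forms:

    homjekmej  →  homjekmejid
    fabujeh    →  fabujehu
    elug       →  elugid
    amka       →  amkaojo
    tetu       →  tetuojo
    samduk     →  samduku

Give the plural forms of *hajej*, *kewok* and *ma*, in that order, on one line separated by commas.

hajejid, kewoku, maojo

The pattern is voicing of the final sound: -u when the stem ends in a voiceless consonant (*fabujeh*, *samduk*); -id when the stem ends in a voiced consonant (*homjekmej*, *elug*); -ojo when the stem ends in a vowel (*amka*, *tetu*).
The final sound of *hajej* is /j/, which is a voiced consonant, so the suffix is -id, giving *hajejid*.
*kewok* — final sound /k/ (a voiceless consonant) → -u → *kewoku*.
*ma* — final sound /a/ (a vowel) → -ojo → *maojo*.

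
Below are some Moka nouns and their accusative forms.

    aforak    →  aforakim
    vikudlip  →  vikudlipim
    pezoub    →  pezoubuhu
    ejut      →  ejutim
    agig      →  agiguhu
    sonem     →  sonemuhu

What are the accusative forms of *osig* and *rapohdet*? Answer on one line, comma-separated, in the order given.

osiguhu, rapohdetim

The alternation tracks the final consonant of the stem — -im when the stem ends in a voiceless consonant (*aforak*, *vikudlip*, *ejut*); -uhu when the stem ends in a voiced consonant (*pezoub*, *agig*, *sonem*).
*osig*: final consonant = /g/, voiced → -uhu → *osiguhu*.
The final consonant of *rapohdet* is /t/, which is voiceless, so the suffix is -im, giving *rapohdetim*.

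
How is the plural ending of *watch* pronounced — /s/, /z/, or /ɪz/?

The stem *watch* ends in a sibilant (/s, z, ʃ, ʒ, tʃ, dʒ/).
The plural suffix surfaces as /ɪz/ after sibilants, /s/ after other voiceless consonants, and /z/ after other voiced sounds.
So the plural -s on *watch* is pronounced /ɪz/.

/ɪz/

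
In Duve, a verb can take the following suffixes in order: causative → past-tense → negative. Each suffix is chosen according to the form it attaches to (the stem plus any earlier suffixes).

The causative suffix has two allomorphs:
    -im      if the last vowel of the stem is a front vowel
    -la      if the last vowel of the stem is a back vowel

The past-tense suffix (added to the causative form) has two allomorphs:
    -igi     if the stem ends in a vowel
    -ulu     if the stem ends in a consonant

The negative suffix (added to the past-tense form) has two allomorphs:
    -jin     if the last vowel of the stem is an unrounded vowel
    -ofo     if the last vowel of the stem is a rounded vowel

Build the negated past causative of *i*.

*i*: last vowel = /i/, a front vowel → -im → *iim*.
The causative form *iim*: final sound = /m/, a consonant → -ulu → *iimulu*.
The past-tense form *iimulu*: last vowel = /u/, a rounded vowel → -ofo → *iimuluofo*.

iimuluofo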